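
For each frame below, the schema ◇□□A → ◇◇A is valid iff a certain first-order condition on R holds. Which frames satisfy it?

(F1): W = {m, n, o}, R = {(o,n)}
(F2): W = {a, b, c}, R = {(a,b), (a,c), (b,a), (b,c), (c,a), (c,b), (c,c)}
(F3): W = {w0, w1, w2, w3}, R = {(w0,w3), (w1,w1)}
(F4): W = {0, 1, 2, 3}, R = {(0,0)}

The schema corresponds to a generalized confluence (Geach) condition: ∀x ∀y (xRy → ∃w (yR²w ∧ xR²w)).
(F1): fails — oRn but no w with nR²w and oR²w.
(F2): holds.
(F3): fails — w0Rw3 but no w with w3R²w and w0R²w.
(F4): holds.

(F2), (F4)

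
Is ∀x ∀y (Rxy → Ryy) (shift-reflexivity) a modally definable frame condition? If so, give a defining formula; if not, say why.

Yes, by □(□p → p)

This is a Sahlqvist condition; the T□ axiom □(□p → p) defines it.
Suppose □(□p→p) is valid. Take Rxy and set V(p)={w : Ryw}. Then at y, □p holds; since □(□p→p) at x, □p→p at y, so p at y, i.e. Ryy.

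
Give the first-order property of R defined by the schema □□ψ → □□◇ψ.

∀x ∀z (xR²z → ∃w (xR²w ∧ zRw))

This is a Sahlqvist (Geach-type) schema ◇^0□^2ψ → □^2◇^1ψ.
Minimal-valuation argument: fix x; take any y with xR^0y and any z with xR^2z. Set V(ψ) to the set of worlds R-reachable from y in exactly 2 steps. Then □^2ψ holds at y, so the antecedent holds at x; validity forces ◇^1ψ at z, giving a w with zR^1w and yR^2w.
First-order correspondent: ∀x ∀z (xR²z → ∃w (xR²w ∧ zRw)).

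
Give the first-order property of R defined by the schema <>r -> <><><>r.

forall x forall y (xRy -> exists w (y = w & x R^3 w))

This is a Sahlqvist (Geach-type) schema ◇^1□^0r → □^0◇^3r.
First-order correspondent: forall x forall y (xRy -> exists w (y = w & x R^3 w)).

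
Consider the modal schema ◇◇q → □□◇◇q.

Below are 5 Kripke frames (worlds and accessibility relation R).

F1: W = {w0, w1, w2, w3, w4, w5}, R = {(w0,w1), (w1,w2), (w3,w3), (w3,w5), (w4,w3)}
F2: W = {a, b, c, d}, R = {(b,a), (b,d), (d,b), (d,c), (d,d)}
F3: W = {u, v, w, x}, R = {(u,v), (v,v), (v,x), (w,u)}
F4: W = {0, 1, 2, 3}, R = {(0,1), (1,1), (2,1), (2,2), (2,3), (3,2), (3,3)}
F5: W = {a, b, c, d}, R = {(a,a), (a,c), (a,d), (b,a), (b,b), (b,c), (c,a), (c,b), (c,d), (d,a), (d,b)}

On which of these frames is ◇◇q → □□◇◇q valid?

The schema corresponds to a generalized confluence (Geach) condition: ∀x ∀y ∀z ((xR²y ∧ xR²z) → ∃w (y = w ∧ zR²w)).
F1: fails — w0R²w2, w0R²w2 but no w with w2=w and w2R²w.
F2: fails — bR²b, bR²c but no w with b=w and cR²w.
F3: fails — uR²v, uR²x but no t with v=t and xR²t.
F4: fails — 2R²2, 2R²1 but no w with 2=w and 1R²w.
F5: condition met.
Valid on: F5.

F5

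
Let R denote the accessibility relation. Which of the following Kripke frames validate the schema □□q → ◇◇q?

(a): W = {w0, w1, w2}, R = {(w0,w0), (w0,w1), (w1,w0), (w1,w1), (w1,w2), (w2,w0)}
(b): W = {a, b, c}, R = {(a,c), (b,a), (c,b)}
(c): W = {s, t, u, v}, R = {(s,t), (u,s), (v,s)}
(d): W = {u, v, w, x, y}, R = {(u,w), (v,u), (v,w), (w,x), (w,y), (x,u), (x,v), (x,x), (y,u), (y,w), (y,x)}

The schema corresponds to a generalized confluence (Geach) condition: ∀x ∃w (xR²w ∧ xR²w).
(a): holds.
(b): holds.
(c): fails — at s but no w with sR²w and sR²w.
(d): holds.
Valid on: (a), (b), (d).

(a), (b), (d)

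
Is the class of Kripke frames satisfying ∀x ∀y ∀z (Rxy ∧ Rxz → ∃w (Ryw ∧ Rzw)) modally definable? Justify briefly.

This is a Sahlqvist condition; the .2 axiom ◇□q → □◇q defines it.
Suppose ◇□q→□◇q is valid. Take Rxy, Rxz and set V(q)={w : Ryw}. Then □q at y so ◇□q at x, so □◇q at x, so ◇q at z, giving w with Rzw and Ryw.

Yes — defined by ◇□q → □◇q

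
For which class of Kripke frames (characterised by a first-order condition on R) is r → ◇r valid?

Replacing r by ¬r and contraposing gives the equivalent schema □r → r.
Suppose □r→r is valid. At any x set V(r)={w : Rxw}. Then □r holds at x, so r holds at x, i.e. Rxx.
Conversely, any frame satisfying ∀x Rxx validates the schema.
So the correspondent is reflexivity.

reflexivity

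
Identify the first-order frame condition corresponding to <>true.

seriality

◇⊤ holds at w iff w has a successor, so frame-validity of ◇⊤ is exactly seriality. Equivalently via □φ → ◇φ:
Suppose □φ→◇φ is valid. At any x set V(φ)=W. Then □φ at x, so ◇φ at x, so x has a successor.
Conversely, on a frame with seriality the schema holds at every world under every valuation.
Frame condition: forall x exists y Rxy.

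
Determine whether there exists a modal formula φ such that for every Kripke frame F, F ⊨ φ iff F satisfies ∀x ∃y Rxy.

The condition is seriality. A defining modal formula is □r → ◇r.
Suppose □r→◇r is valid. At any x set V(r)=W. Then □r at x, so ◇r at x, so x has a successor.

Definable; □r → ◇r defines it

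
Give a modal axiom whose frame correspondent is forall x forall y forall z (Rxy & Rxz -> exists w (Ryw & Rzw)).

◇□s → □◇s

This is convergence; the standard corresponding axiom is .2: ◇□s → □◇s.
Suppose ◇□s→□◇s is valid. Take Rxy, Rxz and set V(s)={w : Ryw}. Then □s at y so ◇□s at x, so □◇s at x, so ◇s at z, giving w with Rzw and Ryw.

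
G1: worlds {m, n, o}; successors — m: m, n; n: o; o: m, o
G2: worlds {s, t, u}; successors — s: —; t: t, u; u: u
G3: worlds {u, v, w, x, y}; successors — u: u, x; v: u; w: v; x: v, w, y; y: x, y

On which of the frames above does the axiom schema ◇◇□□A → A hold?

This is the axiom for a generalized confluence (Geach) condition; its first-order frame correspondent is ∀x ∀y (xR²y → ∃w (yR²w ∧ x = w)).
G1: satisfies the condition.
G2: fails — tR²u but no w with uR²w and t=w.
G3: fails — uR²y but no t with yR²t and u=t.

G1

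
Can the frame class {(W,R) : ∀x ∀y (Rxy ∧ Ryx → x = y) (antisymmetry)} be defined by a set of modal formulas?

Any modally definable frame class is closed under surjective bounded morphisms.
The 4-cycle (worlds s,t,u,v with s→t→u→v→s) is antisymmetric. Sending even-indexed worlds to a and odd-indexed worlds to b is a surjective bounded morphism onto the two-world frame with a↔b, which is not antisymmetric.
So the class is not modally definable.

Not modally definable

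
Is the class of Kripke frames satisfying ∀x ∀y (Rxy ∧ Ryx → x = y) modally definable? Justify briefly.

If a class were modally definable it would be closed under surjective bounded morphisms (Goldblatt–Thomason).
The 8-cycle (worlds w0,w1,w2,w3,w4,w5,w6,w7 with w0→w1→w2→w3→w4→w5→w6→w7→w0) is antisymmetric. Sending even-indexed worlds to • and odd-indexed worlds to ∘ is a surjective bounded morphism onto the two-world frame with •↔∘, which is not antisymmetric.
So the class is not modally definable.

Not definable by any modal formula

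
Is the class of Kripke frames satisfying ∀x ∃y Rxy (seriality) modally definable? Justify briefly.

This is a Sahlqvist condition; the D axiom □p → ◇p defines it.
Suppose □p→◇p is valid. At any x set V(p)=W. Then □p at x, so ◇p at x, so x has a successor.

Yes — defined by □p → ◇p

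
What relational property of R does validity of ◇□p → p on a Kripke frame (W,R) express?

This schema is equivalent to the B axiom p → □◇p.
It corresponds to symmetry: ∀x ∀y (Rxy → Ryx).

symmetry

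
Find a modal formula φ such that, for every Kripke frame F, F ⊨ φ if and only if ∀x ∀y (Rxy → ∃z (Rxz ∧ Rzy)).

This is density; the standard corresponding axiom is C4: □□ψ → □ψ.

□□ψ → □ψ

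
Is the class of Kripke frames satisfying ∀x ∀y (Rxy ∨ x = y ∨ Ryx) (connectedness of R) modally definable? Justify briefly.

Not modally definable

If a class were modally definable it would be closed under disjoint unions (Goldblatt–Thomason).
Take 3 disjoint single-world reflexive frames: each is trivially connected, but their disjoint union has 3 worlds with no edge between distinct components, so it is not connected.
Hence connectedness of R is not modally definable.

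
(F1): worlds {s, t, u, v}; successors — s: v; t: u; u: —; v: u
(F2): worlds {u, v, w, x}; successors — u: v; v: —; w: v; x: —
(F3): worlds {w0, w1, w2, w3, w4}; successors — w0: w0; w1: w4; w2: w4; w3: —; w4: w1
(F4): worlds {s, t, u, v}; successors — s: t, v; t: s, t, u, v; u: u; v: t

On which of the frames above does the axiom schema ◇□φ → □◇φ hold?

(F3)

This is the axiom for convergence; its first-order frame correspondent is ∀x ∀y ∀z (Rxy ∧ Rxz → ∃w (Ryw ∧ Rzw)).
(F1): fails — Rtu and Rtu but u and u have no common successor.
(F2): fails — Ruv and Ruv but v and v have no common successor.
(F3): condition met.
(F4): fails — Rtv and Rtu but v and u have no common successor.
Valid on: (F3).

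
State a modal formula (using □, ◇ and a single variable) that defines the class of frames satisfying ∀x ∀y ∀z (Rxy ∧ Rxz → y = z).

◇ψ → □ψ

The condition is partial functionality. The CD schema ◇ψ → □ψ defines it.
Suppose ◇ψ→□ψ is valid. Take Rxy, Rxz and set V(ψ)={y}. Then ◇ψ at x, so □ψ at x, so ψ at z, i.e. z=y.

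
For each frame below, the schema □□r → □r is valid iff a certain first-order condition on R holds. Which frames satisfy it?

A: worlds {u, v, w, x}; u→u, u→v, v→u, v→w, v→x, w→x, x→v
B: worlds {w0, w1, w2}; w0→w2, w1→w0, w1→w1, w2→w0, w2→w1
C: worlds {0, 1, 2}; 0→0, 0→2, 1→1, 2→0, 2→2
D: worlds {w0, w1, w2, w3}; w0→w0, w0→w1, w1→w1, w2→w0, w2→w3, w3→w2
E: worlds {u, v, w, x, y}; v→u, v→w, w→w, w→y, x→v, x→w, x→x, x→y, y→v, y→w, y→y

This is the axiom for density; its first-order frame correspondent is ∀x ∀y (Rxy → ∃z (Rxz ∧ Rzy)).
A: fails — Rwx but no z with Rwz and Rzx.
B: fails — Rw0w2 but no z with Rw0z and Rzw2.
C: condition met.
D: fails — Rw3w2 but no z with Rw3z and Rzw2.
E: fails — Rvu but no z with Rvz and Rzu.
Valid on: C.

C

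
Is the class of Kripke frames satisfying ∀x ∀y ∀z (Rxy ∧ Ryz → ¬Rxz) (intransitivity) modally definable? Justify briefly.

Any modally definable frame class is closed under surjective bounded morphisms.
The 5-cycle (worlds s,t,u,v,w with s→t→u→v→w→s) is intransitive. Mapping every world to a single reflexive point • is a surjective bounded morphism; the reflexive point is not intransitive (R••∧R•• but R••).
So no modal formula (or set of formulas) defines exactly the intransitive frames.

Not definable by any modal formula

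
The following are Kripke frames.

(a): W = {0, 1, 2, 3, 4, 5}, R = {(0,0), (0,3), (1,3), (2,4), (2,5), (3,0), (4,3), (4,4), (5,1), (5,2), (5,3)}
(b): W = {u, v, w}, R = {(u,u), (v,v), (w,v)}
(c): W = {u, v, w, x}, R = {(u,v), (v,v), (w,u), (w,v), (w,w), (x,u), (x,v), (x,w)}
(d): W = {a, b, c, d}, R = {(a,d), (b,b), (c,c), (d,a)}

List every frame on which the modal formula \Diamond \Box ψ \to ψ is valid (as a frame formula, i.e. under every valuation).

(d)

This is the axiom for a generalized confluence (Geach) condition; its first-order frame correspondent is \forall x \forall y (xRy \to \exists w (yRw \wedge x = w)).
(a): fails — 1R3 but no w with 3Rw and 1=w.
(b): fails — wRv but no t with vRt and w=t.
(c): fails — uRv but no t with vRt and u=t.
(d): condition met.
Valid on: (d).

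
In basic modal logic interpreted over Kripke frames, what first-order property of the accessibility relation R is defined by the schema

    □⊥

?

emptiness of R

□⊥ is valid iff no world has any successor (otherwise □⊥ fails at any world with one).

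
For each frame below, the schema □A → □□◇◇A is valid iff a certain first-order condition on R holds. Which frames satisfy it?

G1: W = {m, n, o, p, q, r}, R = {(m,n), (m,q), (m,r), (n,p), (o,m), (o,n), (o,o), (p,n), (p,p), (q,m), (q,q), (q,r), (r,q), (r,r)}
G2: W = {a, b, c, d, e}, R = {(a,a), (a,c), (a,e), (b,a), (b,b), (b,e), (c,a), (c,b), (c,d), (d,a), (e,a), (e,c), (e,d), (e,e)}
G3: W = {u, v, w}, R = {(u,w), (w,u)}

G2

The schema corresponds to a generalized confluence (Geach) condition: ∀x ∀z (xR²z → ∃w (xRw ∧ zR²w)).
G1: fails — qR²n but no w with qRw and nR²w.
G2: condition met.
G3: fails — uR²u but no t with uRt and uR²t.
Valid on: G2.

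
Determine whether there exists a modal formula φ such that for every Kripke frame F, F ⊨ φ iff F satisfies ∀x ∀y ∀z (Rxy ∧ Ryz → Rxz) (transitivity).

Yes, by □r → □□r

The condition is transitivity. A defining modal formula is □r → □□r.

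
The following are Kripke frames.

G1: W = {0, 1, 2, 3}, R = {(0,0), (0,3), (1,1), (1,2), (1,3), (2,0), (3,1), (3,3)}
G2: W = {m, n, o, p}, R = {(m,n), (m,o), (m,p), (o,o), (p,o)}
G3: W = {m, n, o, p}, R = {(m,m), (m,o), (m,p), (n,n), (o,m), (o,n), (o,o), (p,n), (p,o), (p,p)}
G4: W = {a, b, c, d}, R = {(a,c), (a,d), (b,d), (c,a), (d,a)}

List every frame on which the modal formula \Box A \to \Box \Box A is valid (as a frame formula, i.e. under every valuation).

This is the axiom for transitivity; its first-order frame correspondent is \forall x \forall y \forall z (Rxy \wedge Ryz \to Rxz).
G1: fails — R31 and R12 but not R32.
G2: ✓.
G3: fails — Rom and Rmp but not Rop.
G4: fails — Rac and Rca but not Raa.

G2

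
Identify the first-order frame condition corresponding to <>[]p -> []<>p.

Suppose ◇□p→□◇p is valid. Take Rxy, Rxz and set V(p)={w : Ryw}. Then □p at y so ◇□p at x, so □◇p at x, so ◇p at z, giving w with Rzw and Ryw.
Conversely, on a frame with convergence the schema holds at every world under every valuation.
Frame condition: forall x forall y forall z (Rxy & Rxz -> exists w (Ryw & Rzw)).

convergence: forall x forall y forall z (Rxy & Rxz -> exists w (Ryw & Rzw))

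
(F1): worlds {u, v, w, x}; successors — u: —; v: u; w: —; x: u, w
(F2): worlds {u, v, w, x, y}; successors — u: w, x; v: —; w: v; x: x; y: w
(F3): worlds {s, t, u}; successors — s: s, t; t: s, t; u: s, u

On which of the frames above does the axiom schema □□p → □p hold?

(F3)

Frame correspondent (Sahlqvist): ∀x ∀y (Rxy → ∃z (Rxz ∧ Rzy)) — i.e. density.
(F1): fails — Rxw but no z with Rxz and Rzw.
(F2): fails — Ruw but no z with Ruz and Rzw.
(F3): ✓.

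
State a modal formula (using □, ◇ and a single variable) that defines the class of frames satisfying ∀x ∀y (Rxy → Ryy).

□(□p → p)

This is shift-reflexivity; the standard corresponding axiom is T□: □(□p → p).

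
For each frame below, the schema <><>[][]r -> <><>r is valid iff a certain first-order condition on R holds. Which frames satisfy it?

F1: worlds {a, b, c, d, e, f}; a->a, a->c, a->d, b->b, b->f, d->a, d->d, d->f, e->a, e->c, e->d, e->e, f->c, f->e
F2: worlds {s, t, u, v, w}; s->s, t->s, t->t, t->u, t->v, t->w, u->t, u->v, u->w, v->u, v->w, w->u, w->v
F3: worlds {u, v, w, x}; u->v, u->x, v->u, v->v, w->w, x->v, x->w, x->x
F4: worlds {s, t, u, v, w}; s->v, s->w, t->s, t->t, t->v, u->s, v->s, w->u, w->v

F2, F3

The schema corresponds to a generalized confluence (Geach) condition: forall x forall y (x R^2 y -> exists w (y R^2 w & x R^2 w)).
F1: fails — aR²c but no w with cR²w and aR²w.
F2: holds.
F3: holds.
F4: fails — uR²w but no w* with wR²w* and uR²w*.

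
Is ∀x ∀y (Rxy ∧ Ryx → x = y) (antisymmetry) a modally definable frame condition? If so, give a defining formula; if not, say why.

Modal frame validity is preserved under surjective bounded morphisms.
The 4-cycle (worlds a,b,c,d with a→b→c→d→a) is antisymmetric. Sending even-indexed worlds to a and odd-indexed worlds to b is a surjective bounded morphism onto the two-world frame with a↔b, which is not antisymmetric.
So no modal formula (or set of formulas) defines exactly the antisymmetric frames.

No — not modally definable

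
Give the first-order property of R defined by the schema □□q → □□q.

This is a Sahlqvist (Geach-type) schema ◇^0□^2q → □^2◇^0q.
First-order correspondent: ∀x ∀z (xR²z → ∃w (xR²w ∧ z = w)).

∀x ∀z (xR²z → ∃w (xR²w ∧ z = w))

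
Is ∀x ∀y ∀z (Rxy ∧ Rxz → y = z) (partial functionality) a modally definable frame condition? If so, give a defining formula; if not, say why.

Yes, by ◇p → □p

Yes: it is partial functionality, defined by the CD schema ◇p → □p.
Suppose ◇p→□p is valid. Take Rxy, Rxz and set V(p)={y}. Then ◇p at x, so □p at x, so p at z, i.e. z=y.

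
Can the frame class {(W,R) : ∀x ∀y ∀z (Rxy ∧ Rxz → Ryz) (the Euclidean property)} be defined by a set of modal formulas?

Yes — defined by ◇p → □◇p

Yes: it is the Euclidean property, defined by the 5 schema ◇p → □◇p.
Suppose ◇p→□◇p is valid. Take Rxy, Rxz and set V(p)={y}. Then ◇p at x, so □◇p at x, so ◇p at z, so some w with Rzw has p; w=y, i.e. Rzy. By symmetry of the argument, Ryz.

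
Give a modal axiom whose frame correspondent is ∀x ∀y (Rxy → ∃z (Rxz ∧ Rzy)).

□□p → □p

The condition is density. The C4 schema □□p → □p defines it.
Suppose □□p→□p is valid. Take Rxy and set V(p)={w : xR²w}. Then □□p at x, so □p at x, so p at y, i.e. ∃z(Rxz∧Rzy).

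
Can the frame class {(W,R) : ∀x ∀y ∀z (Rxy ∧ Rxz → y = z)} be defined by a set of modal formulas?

The condition is partial functionality. A defining modal formula is ◇r → □r.
Suppose ◇r→□r is valid. Take Rxy, Rxz and set V(r)={y}. Then ◇r at x, so □r at x, so r at z, i.e. z=y.

Yes, by ◇r → □r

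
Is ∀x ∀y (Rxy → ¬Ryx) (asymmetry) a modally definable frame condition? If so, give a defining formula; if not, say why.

Not modally definable

If a class were modally definable it would be closed under surjective bounded morphisms (Goldblatt–Thomason).
The 3-cycle (worlds a,b,c with a→b→c→a) is asymmetric. Mapping every world to a single reflexive point • is a surjective bounded morphism, and the reflexive point is not asymmetric (R•• but asymmetry requires ¬R••).
So no modal formula (or set of formulas) defines exactly the asymmetric frames.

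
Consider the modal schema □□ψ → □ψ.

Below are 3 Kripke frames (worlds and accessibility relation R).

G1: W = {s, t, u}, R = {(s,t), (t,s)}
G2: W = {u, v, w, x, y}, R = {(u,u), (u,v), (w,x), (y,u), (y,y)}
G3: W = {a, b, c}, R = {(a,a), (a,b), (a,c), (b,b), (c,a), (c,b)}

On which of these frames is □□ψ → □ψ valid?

Frame correspondent (Sahlqvist): ∀x ∀y (Rxy → ∃z (Rxz ∧ Rzy)) — i.e. density.
G1: fails — Rts but no z with Rtz and Rzs.
G2: fails — Rwx but no z with Rwz and Rzx.
G3: satisfies the condition.

G3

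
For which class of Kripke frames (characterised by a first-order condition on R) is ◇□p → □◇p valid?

convergence

Suppose ◇□p→□◇p is valid. Take Rxy, Rxz and set V(p)={w : Ryw}. Then □p at y so ◇□p at x, so □◇p at x, so ◇p at z, giving w with Rzw and Ryw.
Conversely, on a frame with convergence the schema holds at every world under every valuation.
So the correspondent is convergence.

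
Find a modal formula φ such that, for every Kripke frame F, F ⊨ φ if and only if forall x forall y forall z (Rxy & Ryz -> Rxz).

□ψ → □□ψ

The condition is transitivity. The 4 schema □ψ → □□ψ defines it.
Suppose □ψ→□□ψ is valid. Take Rxy, Ryz and set V(ψ)={w : Rxw}. Then □ψ at x, so □□ψ at x, so □ψ at y, so ψ at z, i.e. Rxz.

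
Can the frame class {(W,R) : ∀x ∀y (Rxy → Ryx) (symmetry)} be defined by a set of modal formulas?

Yes — defined by r → □◇r

Yes: it is symmetry, defined by the B schema r → □◇r.
Suppose r→□◇r is valid. Take Rxy and set V(r)={x}. Then r at x, so □◇r at x, so ◇r at y, so some z with Ryz has r; z=x, i.e. Ryx.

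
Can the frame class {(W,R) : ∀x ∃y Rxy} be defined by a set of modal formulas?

Yes — defined by □p → ◇p

The condition is seriality. A defining modal formula is □p → ◇p.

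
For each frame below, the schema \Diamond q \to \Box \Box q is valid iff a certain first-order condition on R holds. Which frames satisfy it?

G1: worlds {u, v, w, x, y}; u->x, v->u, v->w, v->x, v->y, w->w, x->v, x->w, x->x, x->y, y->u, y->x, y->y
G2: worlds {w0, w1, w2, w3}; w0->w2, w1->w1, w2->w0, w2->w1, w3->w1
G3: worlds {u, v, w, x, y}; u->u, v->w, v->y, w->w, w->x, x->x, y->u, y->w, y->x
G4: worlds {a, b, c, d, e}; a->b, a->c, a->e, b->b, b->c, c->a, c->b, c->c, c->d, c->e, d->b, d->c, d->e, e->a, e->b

none

The schema corresponds to a generalized confluence (Geach) condition: \forall x \forall y \forall z ((xRy \wedge x R^2 z) \to \exists w (y = w \wedge z = w)).
G1: fails — uRx, uR²v but x ≠ v.
G2: fails — w0Rw2, w0R²w0 but w2 ≠ w0.
G3: fails — vRw, vR²u but w ≠ u.
G4: fails — aRb, aR²a but b ≠ a.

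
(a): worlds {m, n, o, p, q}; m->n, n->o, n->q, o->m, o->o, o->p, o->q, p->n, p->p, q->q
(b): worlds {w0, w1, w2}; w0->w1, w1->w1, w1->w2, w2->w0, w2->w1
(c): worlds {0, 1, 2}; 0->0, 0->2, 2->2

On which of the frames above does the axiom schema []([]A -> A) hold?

The schema corresponds to shift-reflexivity: forall x forall y (Rxy -> Ryy).
(a): fails — Rom but not Rmm.
(b): fails — Rw1w2 but not Rw2w2.
(c): condition met.

(c)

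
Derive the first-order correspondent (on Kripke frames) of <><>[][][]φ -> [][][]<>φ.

This is a Sahlqvist (Geach-type) schema ◇^2□^3φ → □^3◇^1φ.
Minimal-valuation argument: fix x; take any y with xR^2y and any z with xR^3z. Set V(φ) to the set of worlds R-reachable from y in exactly 3 steps. Then □^3φ holds at y, so the antecedent holds at x; validity forces ◇^1φ at z, giving a w with zR^1w and yR^3w.
First-order correspondent: forall x forall y forall z ((x R^2 y & x R^3 z) -> exists w (y R^3 w & zRw)).

forall x forall y forall z ((x R^2 y & x R^3 z) -> exists w (y R^3 w & zRw))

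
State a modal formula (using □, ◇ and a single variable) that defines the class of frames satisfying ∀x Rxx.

□p → p

This is reflexivity; the standard corresponding axiom is T: □p → p.
Suppose □p→p is valid. At any x set V(p)={w : Rxw}. Then □p holds at x, so p holds at x, i.e. Rxx.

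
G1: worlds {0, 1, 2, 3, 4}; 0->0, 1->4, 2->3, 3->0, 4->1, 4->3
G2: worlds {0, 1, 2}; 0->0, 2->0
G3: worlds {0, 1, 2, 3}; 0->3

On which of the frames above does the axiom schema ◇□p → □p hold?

This is the axiom for a generalized confluence (Geach) condition; its first-order frame correspondent is ∀x ∀y ∀z ((xRy ∧ xRz) → ∃w (yRw ∧ z = w)).
G1: fails — 1R4, 1R4 but no w with 4Rw and 4=w.
G2: holds.
G3: fails — 0R3, 0R3 but no w with 3Rw and 3=w.
Valid on: G2.

G2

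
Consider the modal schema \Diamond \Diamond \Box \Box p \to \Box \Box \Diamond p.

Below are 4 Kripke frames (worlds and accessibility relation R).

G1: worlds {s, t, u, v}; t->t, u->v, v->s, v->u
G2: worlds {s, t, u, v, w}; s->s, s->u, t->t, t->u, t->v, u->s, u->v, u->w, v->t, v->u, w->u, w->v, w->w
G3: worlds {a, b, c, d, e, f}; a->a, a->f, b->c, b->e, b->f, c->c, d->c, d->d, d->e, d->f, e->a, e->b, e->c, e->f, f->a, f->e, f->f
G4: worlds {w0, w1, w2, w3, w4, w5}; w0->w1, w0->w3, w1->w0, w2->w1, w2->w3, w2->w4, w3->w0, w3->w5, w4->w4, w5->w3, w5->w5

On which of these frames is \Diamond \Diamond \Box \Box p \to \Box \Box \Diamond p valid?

The schema corresponds to a generalized confluence (Geach) condition: \forall x \forall y \forall z ((x R^2 y \wedge x R^2 z) \to \exists w (y R^2 w \wedge zRw)).
G1: fails — uR²s, uR²s but no w with sR²w and sRw.
G2: condition met.
G3: fails — bR²a, bR²c but no w with aR²w and cRw.
G4: fails — w0R²w0, w0R²w0 but no w with w0R²w and w0Rw.
Valid on: G2.

G2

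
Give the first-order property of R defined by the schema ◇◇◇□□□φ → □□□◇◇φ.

This is a Sahlqvist (Geach-type) schema ◇^3□^3φ → □^3◇^2φ.
First-order correspondent: ∀x ∀y ∀z ((xR³y ∧ xR³z) → ∃w (yR³w ∧ zR²w)).

∀x ∀y ∀z ((xR³y ∧ xR³z) → ∃w (yR³w ∧ zR²w))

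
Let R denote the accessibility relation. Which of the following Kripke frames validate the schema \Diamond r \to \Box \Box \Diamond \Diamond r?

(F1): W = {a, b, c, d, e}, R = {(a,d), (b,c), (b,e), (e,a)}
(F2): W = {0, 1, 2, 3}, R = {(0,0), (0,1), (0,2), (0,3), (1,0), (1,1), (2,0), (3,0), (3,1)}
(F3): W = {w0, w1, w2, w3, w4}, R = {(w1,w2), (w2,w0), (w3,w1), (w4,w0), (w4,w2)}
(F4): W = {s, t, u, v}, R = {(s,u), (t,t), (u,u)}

Frame correspondent (Sahlqvist): \forall x \forall y \forall z ((xRy \wedge x R^2 z) \to \exists w (y = w \wedge z R^2 w)) — i.e. a generalized confluence (Geach) condition.
(F1): fails — bRc, bR²a but no w with c=w and aR²w.
(F2): holds.
(F3): fails — w1Rw2, w1R²w0 but no w with w2=w and w0R²w.
(F4): holds.

(F2), (F4)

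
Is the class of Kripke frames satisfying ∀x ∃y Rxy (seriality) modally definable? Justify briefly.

The condition is seriality. A defining modal formula is □q → ◇q.
Suppose □q→◇q is valid. At any x set V(q)=W. Then □q at x, so ◇q at x, so x has a successor.

Definable; □q → ◇q defines it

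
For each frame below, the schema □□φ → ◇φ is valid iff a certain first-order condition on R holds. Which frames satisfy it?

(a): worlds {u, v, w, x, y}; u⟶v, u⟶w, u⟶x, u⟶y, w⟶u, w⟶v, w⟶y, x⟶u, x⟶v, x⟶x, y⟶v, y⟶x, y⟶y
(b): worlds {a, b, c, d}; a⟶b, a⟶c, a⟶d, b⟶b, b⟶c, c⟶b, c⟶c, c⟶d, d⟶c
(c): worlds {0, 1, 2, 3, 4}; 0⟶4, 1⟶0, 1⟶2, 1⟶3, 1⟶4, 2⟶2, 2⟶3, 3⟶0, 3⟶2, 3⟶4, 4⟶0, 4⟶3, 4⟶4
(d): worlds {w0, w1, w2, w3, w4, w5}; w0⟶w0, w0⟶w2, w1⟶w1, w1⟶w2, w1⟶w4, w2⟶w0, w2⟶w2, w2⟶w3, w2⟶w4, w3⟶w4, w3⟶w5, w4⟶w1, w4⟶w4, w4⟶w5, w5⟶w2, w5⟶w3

(b), (c), (d)

The schema corresponds to a generalized confluence (Geach) condition: ∀x ∃w (xR²w ∧ xRw).
(a): fails — at v but no t with vR²t and vRt.
(b): ✓.
(c): ✓.
(d): ✓.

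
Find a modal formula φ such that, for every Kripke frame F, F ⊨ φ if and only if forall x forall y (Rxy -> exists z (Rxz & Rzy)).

□□p → □p

A defining formula is □□p → □p (the C4 axiom).
Suppose □□p→□p is valid. Take Rxy and set V(p)={w : xR²w}. Then □□p at x, so □p at x, so p at y, i.e. ∃z(Rxz∧Rzy).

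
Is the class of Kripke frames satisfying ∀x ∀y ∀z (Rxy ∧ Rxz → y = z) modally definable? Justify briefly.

Yes: it is partial functionality, defined by the CD schema ◇p → □p.

Definable; ◇p → □p defines it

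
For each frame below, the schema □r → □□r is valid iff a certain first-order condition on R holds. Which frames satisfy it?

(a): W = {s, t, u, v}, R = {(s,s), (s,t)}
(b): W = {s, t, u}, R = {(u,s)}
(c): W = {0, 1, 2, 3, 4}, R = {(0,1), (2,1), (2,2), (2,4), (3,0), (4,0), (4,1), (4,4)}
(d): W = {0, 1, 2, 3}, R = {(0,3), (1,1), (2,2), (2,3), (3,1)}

The schema corresponds to transitivity: ∀x ∀y ∀z (Rxy ∧ Ryz → Rxz).
(a): ✓.
(b): ✓.
(c): fails — R24 and R40 but not R20.
(d): fails — R23 and R31 but not R21.

(a), (b)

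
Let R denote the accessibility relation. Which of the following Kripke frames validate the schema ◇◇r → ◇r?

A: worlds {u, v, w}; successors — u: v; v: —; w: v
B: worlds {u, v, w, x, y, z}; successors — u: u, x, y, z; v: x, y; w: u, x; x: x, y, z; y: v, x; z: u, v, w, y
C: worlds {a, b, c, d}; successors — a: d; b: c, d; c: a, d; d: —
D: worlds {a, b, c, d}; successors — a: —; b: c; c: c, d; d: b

A

Frame correspondent (Sahlqvist): ∀x ∀y ∀z (Rxy ∧ Ryz → Rxz) — i.e. transitivity.
A: condition met.
B: fails — Ruz and Rzv but not Ruv.
C: fails — Rbc and Rca but not Rba.
D: fails — Rdb and Rbc but not Rdc.
Valid on: A.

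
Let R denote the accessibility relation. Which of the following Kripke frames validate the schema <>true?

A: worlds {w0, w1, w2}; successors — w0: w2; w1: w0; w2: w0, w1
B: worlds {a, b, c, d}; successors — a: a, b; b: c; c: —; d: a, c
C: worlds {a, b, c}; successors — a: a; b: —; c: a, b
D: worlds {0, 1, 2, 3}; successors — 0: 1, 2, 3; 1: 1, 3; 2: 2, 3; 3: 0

This is the axiom for seriality; its first-order frame correspondent is forall x exists y Rxy.
A: holds.
B: fails — world c has no successor.
C: fails — world b has no successor.
D: holds.

A, D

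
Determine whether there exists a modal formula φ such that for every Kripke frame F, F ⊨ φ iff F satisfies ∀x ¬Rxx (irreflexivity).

Any modally definable frame class is closed under surjective bounded morphisms.
The 2-cycle (worlds w0,w1 with w0→w1→w0) is irreflexive, and the map sending every world to a single reflexive point • is a surjective bounded morphism (forth: every edge maps to (•,•); back: every world has a successor). So any modal formula valid on the 2-cycle is also valid on the reflexive point, which is not irreflexive.
Hence irreflexivity is not modally definable.

No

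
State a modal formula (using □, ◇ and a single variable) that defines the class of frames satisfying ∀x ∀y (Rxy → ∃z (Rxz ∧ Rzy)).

□□p → □p

This is density; the standard corresponding axiom is C4: □□p → □p.
Suppose □□p→□p is valid. Take Rxy and set V(p)={w : xR²w}. Then □□p at x, so □p at x, so p at y, i.e. ∃z(Rxz∧Rzy).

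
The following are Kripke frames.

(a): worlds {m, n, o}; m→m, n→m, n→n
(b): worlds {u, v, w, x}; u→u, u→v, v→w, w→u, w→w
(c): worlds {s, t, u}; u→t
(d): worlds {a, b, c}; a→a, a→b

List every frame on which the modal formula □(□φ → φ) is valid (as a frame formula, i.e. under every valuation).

This is the axiom for shift-reflexivity; its first-order frame correspondent is ∀x ∀y (Rxy → Ryy).
(a): condition met.
(b): fails — Ruv but not Rvv.
(c): fails — Rut but not Rtt.
(d): fails — Rab but not Rbb.
Valid on: (a).

(a)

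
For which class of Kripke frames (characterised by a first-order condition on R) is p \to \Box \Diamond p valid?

Symmetry

This is the B axiom.
Its frame correspondent is symmetry — \forall x \forall y (Rxy \to Ryx).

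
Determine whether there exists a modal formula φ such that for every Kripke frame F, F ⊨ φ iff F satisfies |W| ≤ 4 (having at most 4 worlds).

No — not modally definable

If a class were modally definable it would be closed under disjoint unions (Goldblatt–Thomason).
Any modal formula valid on each of 5 disjoint one-world frames is valid on their disjoint union (validity is preserved under disjoint unions). Each one-world frame has |W|=1≤4, but the union has |W|=5.
So the class is not modally definable.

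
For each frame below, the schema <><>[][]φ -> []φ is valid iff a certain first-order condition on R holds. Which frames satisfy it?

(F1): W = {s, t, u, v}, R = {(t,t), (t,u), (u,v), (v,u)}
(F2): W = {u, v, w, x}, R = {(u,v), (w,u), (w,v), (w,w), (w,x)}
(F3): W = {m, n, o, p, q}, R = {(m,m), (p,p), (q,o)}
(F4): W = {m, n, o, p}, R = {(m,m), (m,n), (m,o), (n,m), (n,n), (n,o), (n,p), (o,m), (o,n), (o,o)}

This is the axiom for a generalized confluence (Geach) condition; its first-order frame correspondent is forall x forall y forall z ((x R^2 y & xRz) -> exists w (y R^2 w & z = w)).
(F1): fails — tR²u, tRt but no w with uR²w and t=w.
(F2): fails — wR²u, wRu but no t with uR²t and u=t.
(F3): condition met.
(F4): fails — mR²p, mRm but no w with pR²w and m=w.
Valid on: (F3).

(F3)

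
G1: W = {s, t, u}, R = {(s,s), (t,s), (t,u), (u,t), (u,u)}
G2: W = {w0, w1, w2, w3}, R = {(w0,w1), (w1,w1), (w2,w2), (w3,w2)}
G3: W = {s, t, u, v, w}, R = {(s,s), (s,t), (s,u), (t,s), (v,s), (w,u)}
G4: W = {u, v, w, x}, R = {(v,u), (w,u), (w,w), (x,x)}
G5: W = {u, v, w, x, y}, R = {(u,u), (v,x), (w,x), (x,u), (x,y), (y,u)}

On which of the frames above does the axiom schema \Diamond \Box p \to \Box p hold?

G2

Frame correspondent (Sahlqvist): \forall x \forall y \forall z (Rxy \wedge Rxz \to Ryz) — i.e. the Euclidean property.
G1: fails — Rts and Rtu but not Rsu.
G2: satisfies the condition.
G3: fails — Rsu and Rsu but not Ruu.
G4: fails — Rvu and Rvu but not Ruu.
G5: fails — Rvx and Rvx but not Rxx.
Valid on: G2.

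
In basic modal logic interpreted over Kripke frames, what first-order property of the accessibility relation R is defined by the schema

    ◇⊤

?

◇⊤ holds at w iff w has a successor, so frame-validity of ◇⊤ is exactly seriality. Equivalently via □A → ◇A:
Suppose □A→◇A is valid. At any x set V(A)=W. Then □A at x, so ◇A at x, so x has a successor.
The converse is a direct semantic check.
So the correspondent is seriality.

seriality: ∀x ∃y Rxy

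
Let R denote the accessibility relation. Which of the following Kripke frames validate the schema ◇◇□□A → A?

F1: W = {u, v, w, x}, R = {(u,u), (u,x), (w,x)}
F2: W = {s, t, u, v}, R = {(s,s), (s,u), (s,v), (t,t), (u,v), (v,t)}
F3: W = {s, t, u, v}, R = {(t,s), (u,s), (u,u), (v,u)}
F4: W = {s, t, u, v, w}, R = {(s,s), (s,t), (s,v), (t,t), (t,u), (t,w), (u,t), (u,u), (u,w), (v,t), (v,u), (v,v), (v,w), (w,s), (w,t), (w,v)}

F4

Frame correspondent (Sahlqvist): ∀x ∀y (xR²y → ∃w (yR²w ∧ x = w)) — i.e. a generalized confluence (Geach) condition.
F1: fails — uR²x but no t with xR²t and u=t.
F2: fails — sR²t but no w with tR²w and s=w.
F3: fails — uR²s but no w with sR²w and u=w.
F4: satisfies the condition.
Valid on: F4.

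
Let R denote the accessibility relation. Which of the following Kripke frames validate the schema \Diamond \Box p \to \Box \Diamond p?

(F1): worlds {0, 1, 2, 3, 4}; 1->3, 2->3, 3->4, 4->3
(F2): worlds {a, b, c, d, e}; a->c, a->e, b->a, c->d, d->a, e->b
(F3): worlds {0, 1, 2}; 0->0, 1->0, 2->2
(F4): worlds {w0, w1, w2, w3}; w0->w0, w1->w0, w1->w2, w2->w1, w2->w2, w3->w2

Frame correspondent (Sahlqvist): \forall x \forall y \forall z (Rxy \wedge Rxz \to \exists w (Ryw \wedge Rzw)) — i.e. convergence.
(F1): holds.
(F2): fails — Rae and Rac but e and c have no common successor.
(F3): holds.
(F4): fails — Rw1w2 and Rw1w0 but w2 and w0 have no common successor.

(F1), (F3)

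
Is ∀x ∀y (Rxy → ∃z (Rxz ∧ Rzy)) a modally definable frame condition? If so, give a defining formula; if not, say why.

Definable; □□p → □p defines it

The condition is density. A defining modal formula is □□p → □p.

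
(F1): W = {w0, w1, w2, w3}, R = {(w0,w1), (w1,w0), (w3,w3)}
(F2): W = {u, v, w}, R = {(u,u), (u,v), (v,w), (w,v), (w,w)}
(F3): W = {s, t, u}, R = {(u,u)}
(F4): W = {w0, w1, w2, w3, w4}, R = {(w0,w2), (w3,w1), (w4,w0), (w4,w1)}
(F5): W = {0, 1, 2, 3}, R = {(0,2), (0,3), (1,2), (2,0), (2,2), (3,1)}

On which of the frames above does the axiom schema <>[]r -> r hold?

(F1), (F3)

Frame correspondent (Sahlqvist): forall x forall y (Rxy -> Ryx) — i.e. symmetry.
(F1): holds.
(F2): fails — Ruv but not Rvu.
(F3): holds.
(F4): fails — Rw4w0 but not Rw0w4.
(F5): fails — R12 but not R21.
Valid on: (F1), (F3).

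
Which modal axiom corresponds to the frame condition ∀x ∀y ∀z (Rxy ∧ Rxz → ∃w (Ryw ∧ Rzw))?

The condition is convergence. The .2 schema ◇□r → □◇r defines it.
Suppose ◇□r→□◇r is valid. Take Rxy, Rxz and set V(r)={w : Ryw}. Then □r at y so ◇□r at x, so □◇r at x, so ◇r at z, giving w with Rzw and Ryw.

◇□r → □◇r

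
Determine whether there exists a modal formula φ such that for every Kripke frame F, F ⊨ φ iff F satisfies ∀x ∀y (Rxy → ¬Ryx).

Modal frame validity is preserved under surjective bounded morphisms.
The 3-cycle (worlds s,t,u with s→t→u→s) is asymmetric. Mapping every world to a single reflexive point • is a surjective bounded morphism, and the reflexive point is not asymmetric (R•• but asymmetry requires ¬R••).
Hence asymmetry is not modally definable.

No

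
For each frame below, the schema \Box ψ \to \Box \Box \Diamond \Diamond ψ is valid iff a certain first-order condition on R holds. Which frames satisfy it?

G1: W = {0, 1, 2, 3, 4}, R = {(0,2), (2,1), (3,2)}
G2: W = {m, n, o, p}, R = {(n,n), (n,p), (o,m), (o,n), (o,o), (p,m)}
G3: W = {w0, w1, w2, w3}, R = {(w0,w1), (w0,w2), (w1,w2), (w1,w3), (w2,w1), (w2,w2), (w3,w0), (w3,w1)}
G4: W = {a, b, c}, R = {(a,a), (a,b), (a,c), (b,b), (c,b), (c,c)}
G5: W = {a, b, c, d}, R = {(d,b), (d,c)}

G3, G4, G5

Frame correspondent (Sahlqvist): \forall x \forall z (x R^2 z \to \exists w (xRw \wedge z R^2 w)) — i.e. a generalized confluence (Geach) condition.
G1: fails — 0R²1 but no w with 0Rw and 1R²w.
G2: fails — nR²m but no w with nRw and mR²w.
G3: ✓.
G4: ✓.
G5: ✓.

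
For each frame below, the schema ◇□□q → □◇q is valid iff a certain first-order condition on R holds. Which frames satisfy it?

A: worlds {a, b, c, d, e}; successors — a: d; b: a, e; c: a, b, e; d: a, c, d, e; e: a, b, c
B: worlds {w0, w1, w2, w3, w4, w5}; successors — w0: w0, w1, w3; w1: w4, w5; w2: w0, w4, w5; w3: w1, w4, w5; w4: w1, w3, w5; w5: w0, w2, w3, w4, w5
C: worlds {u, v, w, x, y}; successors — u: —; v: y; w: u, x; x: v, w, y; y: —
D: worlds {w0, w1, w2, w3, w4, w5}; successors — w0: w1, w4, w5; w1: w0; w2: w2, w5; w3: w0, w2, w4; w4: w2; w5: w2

The schema corresponds to a generalized confluence (Geach) condition: ∀x ∀y ∀z ((xRy ∧ xRz) → ∃w (yR²w ∧ zRw)).
A: condition met.
B: condition met.
C: fails — vRy, vRy but no t with yR²t and yRt.
D: fails — w0Rw1, w0Rw1 but no w with w1R²w and w1Rw.

A, B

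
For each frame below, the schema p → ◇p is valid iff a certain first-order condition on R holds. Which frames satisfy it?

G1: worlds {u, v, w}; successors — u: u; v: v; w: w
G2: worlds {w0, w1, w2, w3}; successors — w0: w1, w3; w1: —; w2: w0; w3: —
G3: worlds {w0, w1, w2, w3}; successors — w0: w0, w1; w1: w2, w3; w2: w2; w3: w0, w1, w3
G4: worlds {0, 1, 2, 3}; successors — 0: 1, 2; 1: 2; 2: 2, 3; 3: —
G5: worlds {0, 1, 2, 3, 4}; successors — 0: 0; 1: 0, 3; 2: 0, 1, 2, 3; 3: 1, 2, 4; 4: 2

The schema corresponds to reflexivity: ∀x Rxx.
G1: satisfies the condition.
G2: fails — world w0 does not see itself.
G3: fails — world w1 does not see itself.
G4: fails — world 0 does not see itself.
G5: fails — world 1 does not see itself.

G1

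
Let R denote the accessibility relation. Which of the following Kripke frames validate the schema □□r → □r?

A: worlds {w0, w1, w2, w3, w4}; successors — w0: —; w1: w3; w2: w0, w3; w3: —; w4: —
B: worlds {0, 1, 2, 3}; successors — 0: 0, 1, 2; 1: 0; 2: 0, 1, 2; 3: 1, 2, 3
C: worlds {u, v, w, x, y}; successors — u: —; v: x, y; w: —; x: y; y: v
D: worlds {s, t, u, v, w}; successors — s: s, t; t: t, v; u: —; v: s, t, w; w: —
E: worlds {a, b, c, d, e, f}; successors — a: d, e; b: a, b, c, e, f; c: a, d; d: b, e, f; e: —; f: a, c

This is the axiom for density; its first-order frame correspondent is ∀x ∀y (Rxy → ∃z (Rxz ∧ Rzy)).
A: fails — Rw2w0 but no z with Rw2z and Rzw0.
B: condition met.
C: fails — Rxy but no z with Rxz and Rzy.
D: fails — Rvw but no z with Rvz and Rzw.
E: fails — Rfc but no z with Rfz and Rzc.
Valid on: B.

B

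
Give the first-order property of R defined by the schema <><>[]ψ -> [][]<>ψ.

This is a Sahlqvist (Geach-type) schema ◇^2□^1ψ → □^2◇^1ψ.
Minimal-valuation argument: fix x; take any y with xR^2y and any z with xR^2z. Set V(ψ) to the set of worlds R-reachable from y in exactly 1 step. Then □^1ψ holds at y, so the antecedent holds at x; validity forces ◇^1ψ at z, giving a w with zR^1w and yR^1w.
First-order correspondent: forall x forall y forall z ((x R^2 y & x R^2 z) -> exists w (yRw & zRw)).

forall x forall y forall z ((x R^2 y & x R^2 z) -> exists w (yRw & zRw))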